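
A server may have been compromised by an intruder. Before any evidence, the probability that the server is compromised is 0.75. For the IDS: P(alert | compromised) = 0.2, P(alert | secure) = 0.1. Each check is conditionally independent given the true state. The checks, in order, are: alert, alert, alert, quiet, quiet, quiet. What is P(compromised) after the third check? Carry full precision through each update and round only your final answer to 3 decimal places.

0.960

Each posterior becomes the prior for the next update.
After 'alert': P(compromised) = 0.2·0.7500 / (0.2·0.7500 + 0.1·0.2500) ≈ 0.8571
After 'alert': P(compromised) = 0.2·0.8571 / (0.2·0.8571 + 0.1·0.1429) ≈ 0.9231
After 'alert': P(compromised) = 0.2·0.9231 / (0.2·0.9231 + 0.1·0.0769) ≈ 0.9600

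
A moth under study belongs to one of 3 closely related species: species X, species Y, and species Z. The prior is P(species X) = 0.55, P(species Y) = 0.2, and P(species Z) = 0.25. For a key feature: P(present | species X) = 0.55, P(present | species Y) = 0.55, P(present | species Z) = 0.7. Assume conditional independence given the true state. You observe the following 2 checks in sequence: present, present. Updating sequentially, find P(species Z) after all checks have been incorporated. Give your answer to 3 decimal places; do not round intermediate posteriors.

0.351

After 'present': normaliser = 0.55·0.5500 + 0.55·0.2000 + 0.7·0.2500; P(species X) ≈ 0.5149, P(species Y) ≈ 0.1872, P(species Z) ≈ 0.2979
After 'present': normaliser = 0.55·0.5149 + 0.55·0.1872 + 0.7·0.2979; P(species X) ≈ 0.4762, P(species Y) ≈ 0.1732, P(species Z) ≈ 0.3506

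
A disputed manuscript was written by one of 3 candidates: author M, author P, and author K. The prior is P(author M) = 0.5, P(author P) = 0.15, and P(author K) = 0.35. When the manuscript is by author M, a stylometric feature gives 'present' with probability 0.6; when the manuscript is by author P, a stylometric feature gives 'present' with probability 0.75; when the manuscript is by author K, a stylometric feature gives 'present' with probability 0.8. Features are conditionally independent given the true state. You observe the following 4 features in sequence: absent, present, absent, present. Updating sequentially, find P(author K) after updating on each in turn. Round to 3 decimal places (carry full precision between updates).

After 'absent': normaliser = 0.4·0.5000 + 0.25·0.1500 + 0.2·0.3500; P(author M) ≈ 0.6504, P(author P) ≈ 0.1220, P(author K) ≈ 0.2276
After 'present': normaliser = 0.6·0.6504 + 0.75·0.1220 + 0.8·0.2276; P(author M) ≈ 0.5879, P(author P) ≈ 0.1378, P(author K) ≈ 0.2743
After 'absent': normaliser = 0.4·0.5879 + 0.25·0.1378 + 0.2·0.2743; P(author M) ≈ 0.7247, P(author P) ≈ 0.1062, P(author K) ≈ 0.1691
After 'present': normaliser = 0.6·0.7247 + 0.75·0.1062 + 0.8·0.1691; P(author M) ≈ 0.6692, P(author P) ≈ 0.1225, P(author K) ≈ 0.2082

0.208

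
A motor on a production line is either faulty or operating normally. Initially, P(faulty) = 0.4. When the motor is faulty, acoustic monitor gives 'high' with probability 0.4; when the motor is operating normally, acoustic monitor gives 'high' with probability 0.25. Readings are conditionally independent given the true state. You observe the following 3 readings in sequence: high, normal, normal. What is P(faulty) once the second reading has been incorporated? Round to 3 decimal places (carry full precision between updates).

0.460

After 'high': P(faulty) = 0.4·0.4000 / (0.4·0.4000 + 0.25·0.6000) ≈ 0.5161
After 'normal': P(faulty) = 0.6·0.5161 / (0.6·0.5161 + 0.75·0.4839) ≈ 0.4604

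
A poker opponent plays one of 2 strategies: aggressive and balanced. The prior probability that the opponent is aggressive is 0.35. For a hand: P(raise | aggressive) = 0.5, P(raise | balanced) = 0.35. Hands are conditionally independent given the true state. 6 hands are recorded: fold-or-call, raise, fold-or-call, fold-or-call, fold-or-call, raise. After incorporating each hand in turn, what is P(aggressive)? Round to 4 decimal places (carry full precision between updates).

Apply Bayes' rule sequentially, carrying P(aggressive) forward.
After 'fold-or-call': P(aggressive) = 0.5·0.3500 / (0.5·0.3500 + 0.65·0.6500) ≈ 0.2929
After 'raise': P(aggressive) = 0.5·0.2929 / (0.5·0.2929 + 0.35·0.7071) ≈ 0.3717
After 'fold-or-call': P(aggressive) = 0.5·0.3717 / (0.5·0.3717 + 0.65·0.6283) ≈ 0.3128
After 'fold-or-call': P(aggressive) = 0.5·0.3128 / (0.5·0.3128 + 0.65·0.6872) ≈ 0.2593
After 'fold-or-call': P(aggressive) = 0.5·0.2593 / (0.5·0.2593 + 0.65·0.7407) ≈ 0.2122
After 'raise': P(aggressive) = 0.5·0.2122 / (0.5·0.2122 + 0.35·0.7878) ≈ 0.2779

0.2779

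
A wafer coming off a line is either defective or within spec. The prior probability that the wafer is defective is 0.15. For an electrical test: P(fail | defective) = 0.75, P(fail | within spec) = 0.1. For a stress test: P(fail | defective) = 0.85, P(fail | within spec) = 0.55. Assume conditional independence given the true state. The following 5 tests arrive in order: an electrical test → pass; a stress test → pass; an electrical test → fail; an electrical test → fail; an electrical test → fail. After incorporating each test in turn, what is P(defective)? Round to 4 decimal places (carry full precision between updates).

0.8733

After an electrical test='pass': P(defective) = 0.25·0.1500 / (0.25·0.1500 + 0.9·0.8500) ≈ 0.0467
After a stress test='pass': P(defective) = 0.15·0.0467 / (0.15·0.0467 + 0.45·0.9533) ≈ 0.0161
After an electrical test='fail': P(defective) = 0.75·0.0161 / (0.75·0.0161 + 0.1·0.9839) ≈ 0.1092
After an electrical test='fail': P(defective) = 0.75·0.1092 / (0.75·0.1092 + 0.1·0.8908) ≈ 0.4789
After an electrical test='fail': P(defective) = 0.75·0.4789 / (0.75·0.4789 + 0.1·0.5211) ≈ 0.8733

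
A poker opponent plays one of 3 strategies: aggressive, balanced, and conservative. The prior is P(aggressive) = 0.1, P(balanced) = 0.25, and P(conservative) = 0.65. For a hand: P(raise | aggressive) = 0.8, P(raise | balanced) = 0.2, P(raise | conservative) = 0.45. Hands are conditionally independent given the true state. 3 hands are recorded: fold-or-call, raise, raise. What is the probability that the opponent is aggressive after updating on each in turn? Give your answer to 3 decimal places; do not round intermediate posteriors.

0.137

After 'fold-or-call': normaliser = 0.2·0.1000 + 0.8·0.2500 + 0.55·0.6500; P(aggressive) ≈ 0.0346, P(balanced) ≈ 0.3463, P(conservative) ≈ 0.6190
After 'raise': normaliser = 0.8·0.0346 + 0.2·0.3463 + 0.45·0.6190; P(aggressive) ≈ 0.0738, P(balanced) ≈ 0.1844, P(conservative) ≈ 0.7418
After 'raise': normaliser = 0.8·0.0738 + 0.2·0.1844 + 0.45·0.7418; P(aggressive) ≈ 0.1373, P(balanced) ≈ 0.0858, P(conservative) ≈ 0.7768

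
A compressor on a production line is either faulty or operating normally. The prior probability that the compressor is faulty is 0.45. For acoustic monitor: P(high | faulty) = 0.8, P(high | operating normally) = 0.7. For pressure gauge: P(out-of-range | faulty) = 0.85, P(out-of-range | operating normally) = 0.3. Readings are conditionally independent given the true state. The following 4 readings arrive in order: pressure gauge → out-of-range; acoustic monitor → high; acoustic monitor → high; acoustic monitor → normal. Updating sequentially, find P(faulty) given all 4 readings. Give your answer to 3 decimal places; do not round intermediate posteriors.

After pressure gauge='out-of-range': P(faulty) = 0.85·0.4500 / (0.85·0.4500 + 0.3·0.5500) ≈ 0.6986
After acoustic monitor='high': P(faulty) = 0.8·0.6986 / (0.8·0.6986 + 0.7·0.3014) ≈ 0.7260
After acoustic monitor='high': P(faulty) = 0.8·0.7260 / (0.8·0.7260 + 0.7·0.2740) ≈ 0.7517
After acoustic monitor='normal': P(faulty) = 0.2·0.7517 / (0.2·0.7517 + 0.3·0.2483) ≈ 0.6687

0.669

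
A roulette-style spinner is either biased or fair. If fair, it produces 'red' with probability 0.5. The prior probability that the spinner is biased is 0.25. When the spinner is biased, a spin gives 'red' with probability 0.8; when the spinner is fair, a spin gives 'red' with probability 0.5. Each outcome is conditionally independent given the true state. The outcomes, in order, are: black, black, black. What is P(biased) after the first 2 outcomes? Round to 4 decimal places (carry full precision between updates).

0.0506

After 'black': P(biased) = 0.2·0.2500 / (0.2·0.2500 + 0.5·0.7500) ≈ 0.1176
After 'black': P(biased) = 0.2·0.1176 / (0.2·0.1176 + 0.5·0.8824) ≈ 0.0506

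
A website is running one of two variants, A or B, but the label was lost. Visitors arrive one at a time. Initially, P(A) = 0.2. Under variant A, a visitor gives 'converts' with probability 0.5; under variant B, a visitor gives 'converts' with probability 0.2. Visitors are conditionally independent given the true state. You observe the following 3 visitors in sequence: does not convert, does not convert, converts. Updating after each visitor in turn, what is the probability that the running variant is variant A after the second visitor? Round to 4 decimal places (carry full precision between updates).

0.0890

After 'does not convert': P(A) = 0.5·0.2000 / (0.5·0.2000 + 0.8·0.8000) ≈ 0.1351
After 'does not convert': P(A) = 0.5·0.1351 / (0.5·0.1351 + 0.8·0.8649) ≈ 0.0890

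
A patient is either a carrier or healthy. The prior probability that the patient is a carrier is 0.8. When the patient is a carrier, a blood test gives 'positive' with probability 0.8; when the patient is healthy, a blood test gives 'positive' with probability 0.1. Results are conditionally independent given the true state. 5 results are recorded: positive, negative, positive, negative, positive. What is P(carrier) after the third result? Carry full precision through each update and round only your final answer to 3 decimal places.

0.983

After 'positive': P(carrier) = 0.8·0.8000 / (0.8·0.8000 + 0.1·0.2000) ≈ 0.9697
After 'negative': P(carrier) = 0.2·0.9697 / (0.2·0.9697 + 0.9·0.0303) ≈ 0.8767
After 'positive': P(carrier) = 0.8·0.8767 / (0.8·0.8767 + 0.1·0.1233) ≈ 0.9827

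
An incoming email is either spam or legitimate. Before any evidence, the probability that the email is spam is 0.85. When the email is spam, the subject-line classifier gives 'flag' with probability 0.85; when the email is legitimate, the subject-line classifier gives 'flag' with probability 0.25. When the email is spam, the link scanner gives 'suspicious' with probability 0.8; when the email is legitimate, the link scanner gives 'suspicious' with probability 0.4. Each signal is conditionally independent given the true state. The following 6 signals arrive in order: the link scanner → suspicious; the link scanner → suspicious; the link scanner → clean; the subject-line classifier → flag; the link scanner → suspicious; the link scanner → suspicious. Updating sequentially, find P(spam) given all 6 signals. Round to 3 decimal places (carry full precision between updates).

0.990

After the link scanner='suspicious': P(spam) = 0.8·0.8500 / (0.8·0.8500 + 0.4·0.1500) ≈ 0.9189
After the link scanner='suspicious': P(spam) = 0.8·0.9189 / (0.8·0.9189 + 0.4·0.0811) ≈ 0.9577
After the link scanner='clean': P(spam) = 0.2·0.9577 / (0.2·0.9577 + 0.6·0.0423) ≈ 0.8831
After the subject-line classifier='flag': P(spam) = 0.85·0.8831 / (0.85·0.8831 + 0.25·0.1169) ≈ 0.9625
After the link scanner='suspicious': P(spam) = 0.8·0.9625 / (0.8·0.9625 + 0.4·0.0375) ≈ 0.9809
After the link scanner='suspicious': P(spam) = 0.8·0.9809 / (0.8·0.9809 + 0.4·0.0191) ≈ 0.9904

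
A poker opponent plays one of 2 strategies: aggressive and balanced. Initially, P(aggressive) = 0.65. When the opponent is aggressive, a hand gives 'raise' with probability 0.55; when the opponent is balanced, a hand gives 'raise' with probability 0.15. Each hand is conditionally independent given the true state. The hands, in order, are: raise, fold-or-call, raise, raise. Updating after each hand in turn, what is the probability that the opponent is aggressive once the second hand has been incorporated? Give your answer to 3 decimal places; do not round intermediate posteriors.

After 'raise': P(aggressive) = 0.55·0.6500 / (0.55·0.6500 + 0.15·0.3500) ≈ 0.8720
After 'fold-or-call': P(aggressive) = 0.45·0.8720 / (0.45·0.8720 + 0.85·0.1280) ≈ 0.7828

0.783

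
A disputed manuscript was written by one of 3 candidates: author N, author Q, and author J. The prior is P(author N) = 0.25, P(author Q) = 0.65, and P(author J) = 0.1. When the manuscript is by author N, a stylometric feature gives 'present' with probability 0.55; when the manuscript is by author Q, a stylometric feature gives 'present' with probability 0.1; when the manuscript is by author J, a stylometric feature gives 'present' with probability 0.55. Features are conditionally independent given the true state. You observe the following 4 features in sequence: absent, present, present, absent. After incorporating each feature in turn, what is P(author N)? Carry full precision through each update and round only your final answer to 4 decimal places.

0.5735

Apply Bayes' rule sequentially, carrying P(author N) forward.
After 'absent': normaliser = 0.45·0.2500 + 0.9·0.6500 + 0.45·0.1000; P(author N) ≈ 0.1515, P(author Q) ≈ 0.7879, P(author J) ≈ 0.0606
After 'present': normaliser = 0.55·0.1515 + 0.1·0.7879 + 0.55·0.0606; P(author N) ≈ 0.4264, P(author Q) ≈ 0.4031, P(author J) ≈ 0.1705
After 'present': normaliser = 0.55·0.4264 + 0.1·0.4031 + 0.55·0.1705; P(author N) ≈ 0.6362, P(author Q) ≈ 0.1094, P(author J) ≈ 0.2545
After 'absent': normaliser = 0.45·0.6362 + 0.9·0.1094 + 0.45·0.2545; P(author N) ≈ 0.5735, P(author Q) ≈ 0.1972, P(author J) ≈ 0.2294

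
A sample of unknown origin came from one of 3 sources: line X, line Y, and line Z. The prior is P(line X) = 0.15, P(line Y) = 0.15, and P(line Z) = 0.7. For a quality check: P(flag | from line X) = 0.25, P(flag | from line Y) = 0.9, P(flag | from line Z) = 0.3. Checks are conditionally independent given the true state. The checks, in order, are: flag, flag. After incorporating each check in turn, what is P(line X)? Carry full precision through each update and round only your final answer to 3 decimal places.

After 'flag': normaliser = 0.25·0.1500 + 0.9·0.1500 + 0.3·0.7000; P(line X) ≈ 0.0980, P(line Y) ≈ 0.3529, P(line Z) ≈ 0.5490
After 'flag': normaliser = 0.25·0.0980 + 0.9·0.3529 + 0.3·0.5490; P(line X) ≈ 0.0484, P(line Y) ≈ 0.6267, P(line Z) ≈ 0.3250

0.048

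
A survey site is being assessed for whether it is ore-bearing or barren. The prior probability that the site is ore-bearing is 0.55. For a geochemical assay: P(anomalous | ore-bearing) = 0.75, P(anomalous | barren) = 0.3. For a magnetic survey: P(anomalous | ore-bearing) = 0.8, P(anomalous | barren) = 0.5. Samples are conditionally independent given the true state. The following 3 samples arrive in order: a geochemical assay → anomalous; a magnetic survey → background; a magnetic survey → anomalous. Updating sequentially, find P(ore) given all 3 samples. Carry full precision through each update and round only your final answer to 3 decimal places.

After a geochemical assay='anomalous': P(ore) = 0.75·0.5500 / (0.75·0.5500 + 0.3·0.4500) ≈ 0.7534
After a magnetic survey='background': P(ore) = 0.2·0.7534 / (0.2·0.7534 + 0.5·0.2466) ≈ 0.5500
After a magnetic survey='anomalous': P(ore) = 0.8·0.5500 / (0.8·0.5500 + 0.5·0.4500) ≈ 0.6617

0.662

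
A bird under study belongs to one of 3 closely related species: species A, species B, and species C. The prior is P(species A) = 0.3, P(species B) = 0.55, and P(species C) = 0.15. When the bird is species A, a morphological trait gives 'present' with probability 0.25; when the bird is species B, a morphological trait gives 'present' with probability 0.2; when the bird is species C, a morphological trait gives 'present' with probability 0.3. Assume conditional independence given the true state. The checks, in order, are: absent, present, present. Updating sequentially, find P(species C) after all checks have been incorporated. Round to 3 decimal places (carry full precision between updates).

0.230

After 'absent': normaliser = 0.75·0.3000 + 0.8·0.5500 + 0.7·0.1500; P(species A) ≈ 0.2922, P(species B) ≈ 0.5714, P(species C) ≈ 0.1364
After 'present': normaliser = 0.25·0.2922 + 0.2·0.5714 + 0.3·0.1364; P(species A) ≈ 0.3201, P(species B) ≈ 0.5007, P(species C) ≈ 0.1792
After 'present': normaliser = 0.25·0.3201 + 0.2·0.5007 + 0.3·0.1792; P(species A) ≈ 0.3420, P(species B) ≈ 0.4281, P(species C) ≈ 0.2299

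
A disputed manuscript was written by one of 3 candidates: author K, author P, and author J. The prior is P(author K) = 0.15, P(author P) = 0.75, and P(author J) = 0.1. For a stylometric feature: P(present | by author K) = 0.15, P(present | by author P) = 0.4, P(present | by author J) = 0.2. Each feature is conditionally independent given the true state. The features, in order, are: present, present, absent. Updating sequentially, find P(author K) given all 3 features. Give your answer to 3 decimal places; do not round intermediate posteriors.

After 'present': normaliser = 0.15·0.1500 + 0.4·0.7500 + 0.2·0.1000; P(author K) ≈ 0.0657, P(author P) ≈ 0.8759, P(author J) ≈ 0.0584
After 'present': normaliser = 0.15·0.0657 + 0.4·0.8759 + 0.2·0.0584; P(author K) ≈ 0.0265, P(author P) ≈ 0.9421, P(author J) ≈ 0.0314
After 'absent': normaliser = 0.85·0.0265 + 0.6·0.9421 + 0.8·0.0314; P(author K) ≈ 0.0367, P(author P) ≈ 0.9223, P(author J) ≈ 0.0410

0.037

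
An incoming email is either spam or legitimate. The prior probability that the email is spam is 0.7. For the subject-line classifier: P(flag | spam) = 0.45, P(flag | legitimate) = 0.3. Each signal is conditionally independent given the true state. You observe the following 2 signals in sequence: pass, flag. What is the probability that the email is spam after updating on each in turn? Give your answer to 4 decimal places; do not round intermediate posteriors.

0.7333

Each posterior becomes the prior for the next update.
After 'pass': P(spam) = 0.55·0.7000 / (0.55·0.7000 + 0.7·0.3000) ≈ 0.6471
After 'flag': P(spam) = 0.45·0.6471 / (0.45·0.6471 + 0.3·0.3529) ≈ 0.7333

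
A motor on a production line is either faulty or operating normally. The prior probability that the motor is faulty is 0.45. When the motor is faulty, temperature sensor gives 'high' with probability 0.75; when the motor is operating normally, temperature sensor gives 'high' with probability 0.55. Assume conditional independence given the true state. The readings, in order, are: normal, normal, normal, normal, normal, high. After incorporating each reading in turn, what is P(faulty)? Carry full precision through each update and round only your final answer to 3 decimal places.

After 'normal': P(faulty) = 0.25·0.4500 / (0.25·0.4500 + 0.45·0.5500) ≈ 0.3125
After 'normal': P(faulty) = 0.25·0.3125 / (0.25·0.3125 + 0.45·0.6875) ≈ 0.2016
After 'normal': P(faulty) = 0.25·0.2016 / (0.25·0.2016 + 0.45·0.7984) ≈ 0.1230
After 'normal': P(faulty) = 0.25·0.1230 / (0.25·0.1230 + 0.45·0.8770) ≈ 0.0723
After 'normal': P(faulty) = 0.25·0.0723 / (0.25·0.0723 + 0.45·0.9277) ≈ 0.0415
After 'high': P(faulty) = 0.75·0.0415 / (0.75·0.0415 + 0.55·0.9585) ≈ 0.0558

0.056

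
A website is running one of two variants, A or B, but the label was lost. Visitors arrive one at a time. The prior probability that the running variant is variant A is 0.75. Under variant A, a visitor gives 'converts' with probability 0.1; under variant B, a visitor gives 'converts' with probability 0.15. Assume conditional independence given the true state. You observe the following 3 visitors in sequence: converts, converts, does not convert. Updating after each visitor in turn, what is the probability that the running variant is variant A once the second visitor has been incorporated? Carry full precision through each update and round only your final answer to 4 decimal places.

0.5714

After 'converts': P(A) = 0.1·0.7500 / (0.1·0.7500 + 0.15·0.2500) ≈ 0.6667
After 'converts': P(A) = 0.1·0.6667 / (0.1·0.6667 + 0.15·0.3333) ≈ 0.5714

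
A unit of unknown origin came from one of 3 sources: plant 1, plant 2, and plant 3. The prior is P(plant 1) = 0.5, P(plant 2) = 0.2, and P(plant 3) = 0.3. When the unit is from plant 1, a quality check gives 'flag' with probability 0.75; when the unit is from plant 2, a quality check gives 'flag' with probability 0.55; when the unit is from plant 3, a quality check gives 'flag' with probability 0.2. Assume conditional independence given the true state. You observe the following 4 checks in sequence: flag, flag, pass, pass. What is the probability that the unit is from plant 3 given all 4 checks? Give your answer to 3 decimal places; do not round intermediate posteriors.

Apply Bayes' rule sequentially, carrying P(plant 3) forward.
After 'flag': normaliser = 0.75·0.5000 + 0.55·0.2000 + 0.2·0.3000; P(plant 1) ≈ 0.6881, P(plant 2) ≈ 0.2018, P(plant 3) ≈ 0.1101
After 'flag': normaliser = 0.75·0.6881 + 0.55·0.2018 + 0.2·0.1101; P(plant 1) ≈ 0.7951, P(plant 2) ≈ 0.1710, P(plant 3) ≈ 0.0339
After 'pass': normaliser = 0.25·0.7951 + 0.45·0.1710 + 0.8·0.0339; P(plant 1) ≈ 0.6563, P(plant 2) ≈ 0.2541, P(plant 3) ≈ 0.0896
After 'pass': normaliser = 0.25·0.6563 + 0.45·0.2541 + 0.8·0.0896; P(plant 1) ≈ 0.4686, P(plant 2) ≈ 0.3266, P(plant 3) ≈ 0.2047

0.205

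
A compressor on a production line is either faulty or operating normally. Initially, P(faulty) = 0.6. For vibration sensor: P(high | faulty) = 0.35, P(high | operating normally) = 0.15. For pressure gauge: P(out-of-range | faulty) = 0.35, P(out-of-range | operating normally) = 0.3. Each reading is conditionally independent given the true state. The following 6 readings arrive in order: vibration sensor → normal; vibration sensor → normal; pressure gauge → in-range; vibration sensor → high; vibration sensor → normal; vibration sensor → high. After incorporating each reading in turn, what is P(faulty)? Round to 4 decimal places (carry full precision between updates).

0.7723

After vibration sensor='normal': P(faulty) = 0.65·0.6000 / (0.65·0.6000 + 0.85·0.4000) ≈ 0.5342
After vibration sensor='normal': P(faulty) = 0.65·0.5342 / (0.65·0.5342 + 0.85·0.4658) ≈ 0.4673
After pressure gauge='in-range': P(faulty) = 0.65·0.4673 / (0.65·0.4673 + 0.7·0.5327) ≈ 0.4489
After vibration sensor='high': P(faulty) = 0.35·0.4489 / (0.35·0.4489 + 0.15·0.5511) ≈ 0.6552
After vibration sensor='normal': P(faulty) = 0.65·0.6552 / (0.65·0.6552 + 0.85·0.3448) ≈ 0.5924
After vibration sensor='high': P(faulty) = 0.35·0.5924 / (0.35·0.5924 + 0.15·0.4076) ≈ 0.7723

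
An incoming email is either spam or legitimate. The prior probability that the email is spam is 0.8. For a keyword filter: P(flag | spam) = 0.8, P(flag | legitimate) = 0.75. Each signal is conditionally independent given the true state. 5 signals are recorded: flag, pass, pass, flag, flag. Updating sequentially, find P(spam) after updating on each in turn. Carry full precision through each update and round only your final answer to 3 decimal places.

0.757

After 'flag': P(spam) = 0.8·0.8000 / (0.8·0.8000 + 0.75·0.2000) ≈ 0.8101
After 'pass': P(spam) = 0.2·0.8101 / (0.2·0.8101 + 0.25·0.1899) ≈ 0.7734
After 'pass': P(spam) = 0.2·0.7734 / (0.2·0.7734 + 0.25·0.2266) ≈ 0.7320
After 'flag': P(spam) = 0.8·0.7320 / (0.8·0.7320 + 0.75·0.2680) ≈ 0.7444
After 'flag': P(spam) = 0.8·0.7444 / (0.8·0.7444 + 0.75·0.2556) ≈ 0.7565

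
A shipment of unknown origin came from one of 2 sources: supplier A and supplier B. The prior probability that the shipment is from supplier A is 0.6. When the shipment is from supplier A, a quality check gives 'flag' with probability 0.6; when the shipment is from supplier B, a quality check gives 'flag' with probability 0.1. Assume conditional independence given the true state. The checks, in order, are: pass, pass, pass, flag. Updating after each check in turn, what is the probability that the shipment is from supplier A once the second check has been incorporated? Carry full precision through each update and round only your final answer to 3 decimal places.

After 'pass': P(supplier A) = 0.4·0.6000 / (0.4·0.6000 + 0.9·0.4000) ≈ 0.4000
After 'pass': P(supplier A) = 0.4·0.4000 / (0.4·0.4000 + 0.9·0.6000) ≈ 0.2286

0.229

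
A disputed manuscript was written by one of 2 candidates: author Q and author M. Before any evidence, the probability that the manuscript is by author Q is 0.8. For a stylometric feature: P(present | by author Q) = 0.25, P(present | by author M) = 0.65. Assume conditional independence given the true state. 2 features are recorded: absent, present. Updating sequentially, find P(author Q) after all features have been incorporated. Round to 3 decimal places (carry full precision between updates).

0.767

After 'absent': P(author Q) = 0.75·0.8000 / (0.75·0.8000 + 0.35·0.2000) ≈ 0.8955
After 'present': P(author Q) = 0.25·0.8955 / (0.25·0.8955 + 0.65·0.1045) ≈ 0.7673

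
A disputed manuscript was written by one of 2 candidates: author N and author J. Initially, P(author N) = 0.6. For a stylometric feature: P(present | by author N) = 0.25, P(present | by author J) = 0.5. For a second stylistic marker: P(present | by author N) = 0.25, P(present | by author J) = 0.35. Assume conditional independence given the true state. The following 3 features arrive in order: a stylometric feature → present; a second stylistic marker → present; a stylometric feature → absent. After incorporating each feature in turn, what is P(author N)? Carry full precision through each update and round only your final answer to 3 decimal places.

0.446

After a stylometric feature='present': P(author N) = 0.25·0.6000 / (0.25·0.6000 + 0.5·0.4000) ≈ 0.4286
After a second stylistic marker='present': P(author N) = 0.25·0.4286 / (0.25·0.4286 + 0.35·0.5714) ≈ 0.3488
After a stylometric feature='absent': P(author N) = 0.75·0.3488 / (0.75·0.3488 + 0.5·0.6512) ≈ 0.4455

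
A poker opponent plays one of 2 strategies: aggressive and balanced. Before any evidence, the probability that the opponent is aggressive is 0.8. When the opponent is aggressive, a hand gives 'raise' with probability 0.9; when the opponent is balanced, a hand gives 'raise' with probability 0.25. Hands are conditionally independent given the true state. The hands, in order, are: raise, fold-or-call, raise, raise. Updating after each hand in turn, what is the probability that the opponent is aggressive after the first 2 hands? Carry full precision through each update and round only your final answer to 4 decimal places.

After 'raise': P(aggressive) = 0.9·0.8000 / (0.9·0.8000 + 0.25·0.2000) ≈ 0.9351
After 'fold-or-call': P(aggressive) = 0.1·0.9351 / (0.1·0.9351 + 0.75·0.0649) ≈ 0.6575

0.6575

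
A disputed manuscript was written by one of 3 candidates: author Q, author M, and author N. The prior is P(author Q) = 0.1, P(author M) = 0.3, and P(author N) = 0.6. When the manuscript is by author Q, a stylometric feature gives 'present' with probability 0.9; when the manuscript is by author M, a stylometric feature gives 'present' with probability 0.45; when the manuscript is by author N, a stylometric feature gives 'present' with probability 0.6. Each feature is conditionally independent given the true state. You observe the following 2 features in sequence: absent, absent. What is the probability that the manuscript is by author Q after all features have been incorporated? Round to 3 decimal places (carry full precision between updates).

After 'absent': normaliser = 0.1·0.1000 + 0.55·0.3000 + 0.4·0.6000; P(author Q) ≈ 0.0241, P(author M) ≈ 0.3976, P(author N) ≈ 0.5783
After 'absent': normaliser = 0.1·0.0241 + 0.55·0.3976 + 0.4·0.5783; P(author Q) ≈ 0.0053, P(author M) ≈ 0.4834, P(author N) ≈ 0.5113

0.005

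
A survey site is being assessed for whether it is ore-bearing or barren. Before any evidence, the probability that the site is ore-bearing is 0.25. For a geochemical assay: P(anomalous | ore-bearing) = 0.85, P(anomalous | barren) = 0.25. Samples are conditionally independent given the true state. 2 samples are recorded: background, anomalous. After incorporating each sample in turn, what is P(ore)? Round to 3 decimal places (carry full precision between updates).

After 'background': P(ore) = 0.15·0.2500 / (0.15·0.2500 + 0.75·0.7500) ≈ 0.0625
After 'anomalous': P(ore) = 0.85·0.0625 / (0.85·0.0625 + 0.25·0.9375) ≈ 0.1848

0.185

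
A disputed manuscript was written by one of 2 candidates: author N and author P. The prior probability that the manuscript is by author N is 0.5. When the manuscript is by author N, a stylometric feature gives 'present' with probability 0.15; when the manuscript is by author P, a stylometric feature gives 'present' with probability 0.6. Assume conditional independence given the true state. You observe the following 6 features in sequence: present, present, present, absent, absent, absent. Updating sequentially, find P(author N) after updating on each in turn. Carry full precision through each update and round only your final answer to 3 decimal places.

Apply Bayes' rule sequentially, carrying P(author N) forward.
After 'present': P(author N) = 0.15·0.5000 / (0.15·0.5000 + 0.6·0.5000) ≈ 0.2000
After 'present': P(author N) = 0.15·0.2000 / (0.15·0.2000 + 0.6·0.8000) ≈ 0.0588
After 'present': P(author N) = 0.15·0.0588 / (0.15·0.0588 + 0.6·0.9412) ≈ 0.0154
After 'absent': P(author N) = 0.85·0.0154 / (0.85·0.0154 + 0.4·0.9846) ≈ 0.0321
After 'absent': P(author N) = 0.85·0.0321 / (0.85·0.0321 + 0.4·0.9679) ≈ 0.0659
After 'absent': P(author N) = 0.85·0.0659 / (0.85·0.0659 + 0.4·0.9341) ≈ 0.1304

0.130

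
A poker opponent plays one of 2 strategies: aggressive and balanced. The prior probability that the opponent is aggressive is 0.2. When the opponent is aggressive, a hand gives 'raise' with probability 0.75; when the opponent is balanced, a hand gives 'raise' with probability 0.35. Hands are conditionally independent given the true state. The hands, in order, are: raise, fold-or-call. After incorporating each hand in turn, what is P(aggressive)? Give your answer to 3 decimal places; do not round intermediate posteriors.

0.171

Apply Bayes' rule sequentially, carrying P(aggressive) forward.
After 'raise': P(aggressive) = 0.75·0.2000 / (0.75·0.2000 + 0.35·0.8000) ≈ 0.3488
After 'fold-or-call': P(aggressive) = 0.25·0.3488 / (0.25·0.3488 + 0.65·0.6512) ≈ 0.1708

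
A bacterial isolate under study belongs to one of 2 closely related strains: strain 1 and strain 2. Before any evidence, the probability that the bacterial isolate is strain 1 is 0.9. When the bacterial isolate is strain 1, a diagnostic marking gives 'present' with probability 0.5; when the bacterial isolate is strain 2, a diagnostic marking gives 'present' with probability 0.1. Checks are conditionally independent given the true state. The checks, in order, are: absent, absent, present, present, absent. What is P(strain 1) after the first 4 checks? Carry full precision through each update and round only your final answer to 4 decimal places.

0.9858

Each posterior becomes the prior for the next update.
After 'absent': P(strain 1) = 0.5·0.9000 / (0.5·0.9000 + 0.9·0.1000) ≈ 0.8333
After 'absent': P(strain 1) = 0.5·0.8333 / (0.5·0.8333 + 0.9·0.1667) ≈ 0.7353
After 'present': P(strain 1) = 0.5·0.7353 / (0.5·0.7353 + 0.1·0.2647) ≈ 0.9328
After 'present': P(strain 1) = 0.5·0.9328 / (0.5·0.9328 + 0.1·0.0672) ≈ 0.9858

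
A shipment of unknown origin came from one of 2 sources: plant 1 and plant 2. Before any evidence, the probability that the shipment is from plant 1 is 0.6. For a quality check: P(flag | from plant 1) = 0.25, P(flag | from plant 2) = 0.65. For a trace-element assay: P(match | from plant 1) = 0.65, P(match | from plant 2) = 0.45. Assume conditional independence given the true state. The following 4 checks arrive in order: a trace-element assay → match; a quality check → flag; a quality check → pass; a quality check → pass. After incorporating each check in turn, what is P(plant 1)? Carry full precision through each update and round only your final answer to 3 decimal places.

0.793

After a trace-element assay='match': P(plant 1) = 0.65·0.6000 / (0.65·0.6000 + 0.45·0.4000) ≈ 0.6842
After a quality check='flag': P(plant 1) = 0.25·0.6842 / (0.25·0.6842 + 0.65·0.3158) ≈ 0.4545
After a quality check='pass': P(plant 1) = 0.75·0.4545 / (0.75·0.4545 + 0.35·0.5455) ≈ 0.6410
After a quality check='pass': P(plant 1) = 0.75·0.6410 / (0.75·0.6410 + 0.35·0.3590) ≈ 0.7928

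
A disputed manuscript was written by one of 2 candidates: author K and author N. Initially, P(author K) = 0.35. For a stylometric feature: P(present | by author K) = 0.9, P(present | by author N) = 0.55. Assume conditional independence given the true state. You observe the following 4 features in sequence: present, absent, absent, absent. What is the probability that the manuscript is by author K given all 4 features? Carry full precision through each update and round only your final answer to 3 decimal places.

0.010

Apply Bayes' rule sequentially, carrying P(author K) forward.
After 'present': P(author K) = 0.9·0.3500 / (0.9·0.3500 + 0.55·0.6500) ≈ 0.4684
After 'absent': P(author K) = 0.1·0.4684 / (0.1·0.4684 + 0.45·0.5316) ≈ 0.1637
After 'absent': P(author K) = 0.1·0.1637 / (0.1·0.1637 + 0.45·0.8363) ≈ 0.0417
After 'absent': P(author K) = 0.1·0.0417 / (0.1·0.0417 + 0.45·0.9583) ≈ 0.0096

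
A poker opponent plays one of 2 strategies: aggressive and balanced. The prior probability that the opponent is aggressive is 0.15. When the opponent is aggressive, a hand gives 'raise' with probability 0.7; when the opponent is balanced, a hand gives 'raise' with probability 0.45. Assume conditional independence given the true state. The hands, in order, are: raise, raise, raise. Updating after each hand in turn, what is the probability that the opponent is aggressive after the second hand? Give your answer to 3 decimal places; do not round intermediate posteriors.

0.299

After 'raise': P(aggressive) = 0.7·0.1500 / (0.7·0.1500 + 0.45·0.8500) ≈ 0.2154
After 'raise': P(aggressive) = 0.7·0.2154 / (0.7·0.2154 + 0.45·0.7846) ≈ 0.2992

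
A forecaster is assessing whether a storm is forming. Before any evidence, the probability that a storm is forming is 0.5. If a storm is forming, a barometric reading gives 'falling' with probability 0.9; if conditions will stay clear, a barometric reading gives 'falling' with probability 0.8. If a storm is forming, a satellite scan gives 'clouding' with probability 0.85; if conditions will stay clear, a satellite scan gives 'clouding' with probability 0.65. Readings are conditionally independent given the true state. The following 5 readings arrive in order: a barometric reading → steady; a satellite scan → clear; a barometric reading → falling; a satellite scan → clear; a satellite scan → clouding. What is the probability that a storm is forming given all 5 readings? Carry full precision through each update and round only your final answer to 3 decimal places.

After a barometric reading='steady': P(storm) = 0.1·0.5000 / (0.1·0.5000 + 0.2·0.5000) ≈ 0.3333
After a satellite scan='clear': P(storm) = 0.15·0.3333 / (0.15·0.3333 + 0.35·0.6667) ≈ 0.1765
After a barometric reading='falling': P(storm) = 0.9·0.1765 / (0.9·0.1765 + 0.8·0.8235) ≈ 0.1942
After a satellite scan='clear': P(storm) = 0.15·0.1942 / (0.15·0.1942 + 0.35·0.8058) ≈ 0.0936
After a satellite scan='clouding': P(storm) = 0.85·0.0936 / (0.85·0.0936 + 0.65·0.9064) ≈ 0.1190

0.119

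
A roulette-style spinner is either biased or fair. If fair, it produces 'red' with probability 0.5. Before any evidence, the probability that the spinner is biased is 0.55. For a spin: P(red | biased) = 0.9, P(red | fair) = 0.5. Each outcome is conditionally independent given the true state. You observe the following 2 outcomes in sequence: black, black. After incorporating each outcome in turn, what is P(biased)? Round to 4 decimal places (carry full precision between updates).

After 'black': P(biased) = 0.1·0.5500 / (0.1·0.5500 + 0.5·0.4500) ≈ 0.1964
After 'black': P(biased) = 0.1·0.1964 / (0.1·0.1964 + 0.5·0.8036) ≈ 0.0466

0.0466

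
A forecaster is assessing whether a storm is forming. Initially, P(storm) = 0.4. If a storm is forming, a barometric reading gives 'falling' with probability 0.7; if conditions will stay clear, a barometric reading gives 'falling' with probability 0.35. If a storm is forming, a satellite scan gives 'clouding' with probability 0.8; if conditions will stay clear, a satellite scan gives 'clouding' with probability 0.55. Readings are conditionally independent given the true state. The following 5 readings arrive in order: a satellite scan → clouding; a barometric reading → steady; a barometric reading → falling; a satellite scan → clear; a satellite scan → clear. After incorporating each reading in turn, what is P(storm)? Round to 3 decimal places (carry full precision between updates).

0.150

After a satellite scan='clouding': P(storm) = 0.8·0.4000 / (0.8·0.4000 + 0.55·0.6000) ≈ 0.4923
After a barometric reading='steady': P(storm) = 0.3·0.4923 / (0.3·0.4923 + 0.65·0.5077) ≈ 0.3092
After a barometric reading='falling': P(storm) = 0.7·0.3092 / (0.7·0.3092 + 0.35·0.6908) ≈ 0.4723
After a satellite scan='clear': P(storm) = 0.2·0.4723 / (0.2·0.4723 + 0.45·0.5277) ≈ 0.2846
After a satellite scan='clear': P(storm) = 0.2·0.2846 / (0.2·0.2846 + 0.45·0.7154) ≈ 0.1502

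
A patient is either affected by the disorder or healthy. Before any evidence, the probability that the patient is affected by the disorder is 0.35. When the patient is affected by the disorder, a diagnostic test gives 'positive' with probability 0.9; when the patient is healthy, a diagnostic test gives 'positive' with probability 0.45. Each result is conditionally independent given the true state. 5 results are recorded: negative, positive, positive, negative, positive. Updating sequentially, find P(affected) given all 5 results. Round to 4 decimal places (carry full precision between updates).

0.1247

Apply Bayes' rule sequentially, carrying P(affected) forward.
After 'negative': P(affected) = 0.1·0.3500 / (0.1·0.3500 + 0.55·0.6500) ≈ 0.0892
After 'positive': P(affected) = 0.9·0.0892 / (0.9·0.0892 + 0.45·0.9108) ≈ 0.1637
After 'positive': P(affected) = 0.9·0.1637 / (0.9·0.1637 + 0.45·0.8363) ≈ 0.2814
After 'negative': P(affected) = 0.1·0.2814 / (0.1·0.2814 + 0.55·0.7186) ≈ 0.0665
After 'positive': P(affected) = 0.9·0.0665 / (0.9·0.0665 + 0.45·0.9335) ≈ 0.1247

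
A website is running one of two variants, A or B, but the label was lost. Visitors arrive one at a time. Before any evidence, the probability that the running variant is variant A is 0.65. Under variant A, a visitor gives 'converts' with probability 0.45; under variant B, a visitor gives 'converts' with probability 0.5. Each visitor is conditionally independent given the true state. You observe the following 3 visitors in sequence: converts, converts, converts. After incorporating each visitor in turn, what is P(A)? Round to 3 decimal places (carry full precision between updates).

After 'converts': P(A) = 0.45·0.6500 / (0.45·0.6500 + 0.5·0.3500) ≈ 0.6257
After 'converts': P(A) = 0.45·0.6257 / (0.45·0.6257 + 0.5·0.3743) ≈ 0.6007
After 'converts': P(A) = 0.45·0.6007 / (0.45·0.6007 + 0.5·0.3993) ≈ 0.5752

0.575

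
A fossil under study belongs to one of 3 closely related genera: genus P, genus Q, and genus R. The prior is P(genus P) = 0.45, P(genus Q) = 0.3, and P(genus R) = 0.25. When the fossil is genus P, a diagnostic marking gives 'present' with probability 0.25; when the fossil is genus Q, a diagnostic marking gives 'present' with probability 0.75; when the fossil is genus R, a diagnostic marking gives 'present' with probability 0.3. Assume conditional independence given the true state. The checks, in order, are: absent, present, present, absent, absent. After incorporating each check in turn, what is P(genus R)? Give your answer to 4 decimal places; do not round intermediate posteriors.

Apply Bayes' rule sequentially, carrying P(genus R) forward.
After 'absent': normaliser = 0.75·0.4500 + 0.25·0.3000 + 0.7·0.2500; P(genus P) ≈ 0.5745, P(genus Q) ≈ 0.1277, P(genus R) ≈ 0.2979
After 'present': normaliser = 0.25·0.5745 + 0.75·0.1277 + 0.3·0.2979; P(genus P) ≈ 0.4369, P(genus Q) ≈ 0.2913, P(genus R) ≈ 0.2718
After 'present': normaliser = 0.25·0.4369 + 0.75·0.2913 + 0.3·0.2718; P(genus P) ≈ 0.2669, P(genus Q) ≈ 0.5338, P(genus R) ≈ 0.1993
After 'absent': normaliser = 0.75·0.2669 + 0.25·0.5338 + 0.7·0.1993; P(genus P) ≈ 0.4231, P(genus Q) ≈ 0.2821, P(genus R) ≈ 0.2948
After 'absent': normaliser = 0.75·0.4231 + 0.25·0.2821 + 0.7·0.2948; P(genus P) ≈ 0.5340, P(genus Q) ≈ 0.1187, P(genus R) ≈ 0.3473

0.3473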